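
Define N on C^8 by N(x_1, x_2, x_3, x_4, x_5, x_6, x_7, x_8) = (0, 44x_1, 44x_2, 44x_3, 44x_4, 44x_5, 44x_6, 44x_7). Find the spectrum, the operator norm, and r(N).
sigma(N) = {0}; ||N|| = 44; r(N) = 0. (N is nilpotent with N^8 = 0.)

On C^8, N is a strictly lower-triangular matrix with 44 on the subdiagonal and zeros elsewhere, so its characteristic polynomial is lambda^8 and every eigenvalue is 0: sigma(N) = {0}. For the operator norm, N e_i = 44e_{i+1} for i = 1, ..., 7 and N e_8 = 0, so the singular values of N are 44 (with multiplicity 7) and 0; hence ||N|| = 44. The spectral radius r(N) = max|lambda| = 0. Note ||N|| > r(N) — characteristic of non-normal nilpotent operators. Indeed N^8 = 0.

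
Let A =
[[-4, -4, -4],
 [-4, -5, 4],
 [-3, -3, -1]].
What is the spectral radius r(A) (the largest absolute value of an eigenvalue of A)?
r(A) ≈ 8.3225

The eigenvalues of A are the roots of its characteristic polynomial. With M = A (coefficients from the trace, the sum of principal 2x2 minors, and det A):
  p(λ) = det(λ I - M) = λ^3 + 10λ^2 + 13λ - 8.
No integer candidate from the rational root theorem (±divisors of 8) is a root, so the roots are irrational. The cubic discriminant is Δ = 19664 > 0, so there are three distinct real roots. p(-9) = -44 and p(-8) = 16 have opposite signs, so a root lies in (-9, -8); Newton's method refines it to λ ≈ -8.3225. p(-3) = 16 and p(-2) = -2 have opposite signs, so a root lies in (-3, -2); Newton's method refines it to λ ≈ -2.129. p(0) = -8 and p(1) = 16 have opposite signs, so a root lies in (0, 1); Newton's method refines it to λ ≈ 0.4515. Check (Vieta): the three roots sum to -10, matching tr M = -10.
Thus the eigenvalues (to 4 decimals) are -8.3225 (modulus 8.3225); -2.129 (modulus 2.129); 0.4515 (modulus 0.4515). The spectral radius is the largest modulus: r(A) ≈ 8.3225. (Cross-check: r(A) ≤ ||A||_2 ≈ 9.5264; equality holds whenever A is normal, though it can also hold for some non-normal A.)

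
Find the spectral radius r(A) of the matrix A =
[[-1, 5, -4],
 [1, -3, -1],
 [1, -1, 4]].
r(A) ≈ 4.4188

The eigenvalues of A are the roots of its characteristic polynomial. With M = A (coefficients from the trace, the sum of principal 2x2 minors, and det A):
  p(λ) = det(λ I - M) = λ^3 - 15λ + 20.
No integer candidate from the rational root theorem (±divisors of 20) is a root, so the roots are irrational. The cubic discriminant is Δ = 2700 > 0, so there are three distinct real roots. p(-5) = -30 and p(-4) = 16 have opposite signs, so a root lies in (-5, -4); Newton's method refines it to λ ≈ -4.4188. p(1) = 6 and p(2) = -2 have opposite signs, so a root lies in (1, 2); Newton's method refines it to λ ≈ 1.6132. p(2) = -2 and p(3) = 2 have opposite signs, so a root lies in (2, 3); Newton's method refines it to λ ≈ 2.8056. Check (Vieta): the three roots sum to 0, matching tr M = 0.
Thus the eigenvalues (to 4 decimals) are -4.4188 (modulus 4.4188); 1.6132 (modulus 1.6132); 2.8056 (modulus 2.8056). The spectral radius is the largest modulus: r(A) ≈ 4.4188. (Cross-check: r(A) ≤ ||A||_2 ≈ 7.5757; equality holds whenever A is normal, though it can also hold for some non-normal A.)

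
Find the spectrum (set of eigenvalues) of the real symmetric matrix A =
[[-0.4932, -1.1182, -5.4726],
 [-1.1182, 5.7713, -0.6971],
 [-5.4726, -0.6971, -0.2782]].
sigma(A) ≈ {-6, 5, 6}

A is real symmetric, so its spectrum consists of real eigenvalues. Expanding the characteristic polynomial of the displayed matrix gives
  det(λ I - A) = p(λ) = λ^3 + (-5)λ^2 + (-36)λ + (180).
Solving p(λ) = 0 yields eigenvalues ≈ -6, 5, 6. (A is shown rounded to 4 decimals, so these recover the underlying integer eigenvalues to within that precision.)
Verification: the trace of A = 5 equals the sum of eigenvalues 5, and det(A) ≈ -179.9990 matches the eigenvalue product -180.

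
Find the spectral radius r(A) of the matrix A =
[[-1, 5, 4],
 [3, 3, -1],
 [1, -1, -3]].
r(A) ≈ 5.4474

The eigenvalues of A are the roots of its characteristic polynomial. With M = A (coefficients from the trace, the sum of principal 2x2 minors, and det A):
  p(λ) = det(λ I - M) = λ^3 + λ^2 - 29λ - 26.
No integer candidate from the rational root theorem (±divisors of 26) is a root, so the roots are irrational. The cubic discriminant is Δ = 93821 > 0, so there are three distinct real roots. p(-6) = -32 and p(-5) = 19 have opposite signs, so a root lies in (-6, -5); Newton's method refines it to λ ≈ -5.4474. p(-1) = 3 and p(0) = -26 have opposite signs, so a root lies in (-1, 0); Newton's method refines it to λ ≈ -0.8936. p(5) = -21 and p(6) = 52 have opposite signs, so a root lies in (5, 6); Newton's method refines it to λ ≈ 5.3411. Check (Vieta): the three roots sum to -1, matching tr M = -1.
Thus the eigenvalues (to 4 decimals) are -5.4474 (modulus 5.4474); -0.8936 (modulus 0.8936); 5.3411 (modulus 5.3411). The spectral radius is the largest modulus: r(A) ≈ 5.4474. (Cross-check: r(A) ≤ ||A||_2 ≈ 7.1694; equality holds whenever A is normal, though it can also hold for some non-normal A.)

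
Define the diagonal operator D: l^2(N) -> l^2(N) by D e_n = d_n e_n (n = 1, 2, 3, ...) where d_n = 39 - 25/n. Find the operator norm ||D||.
||D|| = 39

For a diagonal operator on l^2 with entries d_n, ||D|| = sup_n |d_n|. Here d_1 = 14, d_2 = 53/2, ..., and d_n = 39 - 25/n increases monotonically toward 39. All terms lie in [14, 39), so |d_n| = d_n and the supremum is the limit 39, which is not attained by any individual d_n. Hence ||D|| = 39.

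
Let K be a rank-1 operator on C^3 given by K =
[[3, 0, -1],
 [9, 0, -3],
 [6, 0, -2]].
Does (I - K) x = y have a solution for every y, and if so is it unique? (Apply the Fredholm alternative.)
(I - K) is singular (det(I - K) = 0, i.e. 1 ∈ sigma(K)). (I - K) x = y is solvable iff y ⊥ ker((I - K)^*) = span{(3, 0, -1)}, i.e. iff 3y_1 - y_3 = 0. When solvable, the solutions are x = y + c·(1, 3, 2), c arbitrary (ker(I - K) = span{(1, 3, 2)}, dimension 1).

K has rank 1, so it is an outer product K = u v^T: every row of K is a multiple of one row vector. Reading off the entries, u = (1, 3, 2) and v = (3, 0, -1) (row i of K equals u_i·v^T). A rank-one matrix u v^T satisfies K u = u (v·u) and kills the (2)-dimensional subspace v^⊥, so its characteristic polynomial is lambda^2 (lambda - v·u) with v·u = tr K = 1. Hence the eigenvalues of I - K are 1 (multiplicity 2) and 1 - (1) = 0, so det(I - K) = 0. (Direct check: I - K =
[[-2, 0, 1],
 [-9, 1, 3],
 [-6, 0, 3]]
has determinant 0.) So 1 is an eigenvalue of K and (I - K) is not invertible. The finite-dimensional Fredholm alternative says: either (I - K) is invertible, or ker(I - K) ≠ {0} and then range(I - K) = ker((I - K)^*)^⊥, with dim ker(I - K) = dim ker((I - K)^*). We are in the second case, so we need both kernels. Kernel of I - K: (I - K) u = u - u (v·u) = u - u = 0, so ker(I - K) = span{u} = span{(1, 3, 2)} (it is exactly 1-dimensional because rank(I - K) = 2). Kernel of the adjoint: K is real, so (I - K)^* = I - K^T = I - v u^T, and (I - v u^T) v = v - v (u·v) = 0; hence ker((I - K)^*) = span{v} = span{(3, 0, -1)}. Therefore (I - K) x = y is solvable iff <y, v> = 0, i.e. iff 3y_1 - y_3 = 0. When this holds, K y = u (v·y) = 0, so (I - K) y = y and x = y is a particular solution; the full solution set is the line x = y + c·u = y + c·(1, 3, 2), c ∈ C.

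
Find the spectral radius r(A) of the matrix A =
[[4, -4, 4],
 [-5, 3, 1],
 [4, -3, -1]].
r(A) ≈ 9.2237

The eigenvalues of A are the roots of its characteristic polynomial. With M = A (coefficients from the trace, the sum of principal 2x2 minors, and det A):
  p(λ) = det(λ I - M) = λ^3 - 6λ^2 - 28λ - 16.
No integer candidate from the rational root theorem (±divisors of 16) is a root, so the roots are irrational. The cubic discriminant is Δ = 46912 > 0, so there are three distinct real roots. p(-3) = -13 and p(-2) = 8 have opposite signs, so a root lies in (-3, -2); Newton's method refines it to λ ≈ -2.5411. p(-1) = 5 and p(0) = -16 have opposite signs, so a root lies in (-1, 0); Newton's method refines it to λ ≈ -0.6826. p(9) = -25 and p(10) = 104 have opposite signs, so a root lies in (9, 10); Newton's method refines it to λ ≈ 9.2237. Check (Vieta): the three roots sum to 6, matching tr M = 6.
Thus the eigenvalues (to 4 decimals) are -2.5411 (modulus 2.5411); -0.6826 (modulus 0.6826); 9.2237 (modulus 9.2237). The spectral radius is the largest modulus: r(A) ≈ 9.2237. (Cross-check: r(A) ≤ ||A||_2 ≈ 9.5839; equality holds whenever A is normal, though it can also hold for some non-normal A.)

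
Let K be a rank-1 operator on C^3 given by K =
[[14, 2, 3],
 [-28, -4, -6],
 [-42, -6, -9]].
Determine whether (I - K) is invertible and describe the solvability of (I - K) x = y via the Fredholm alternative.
(I - K) is singular (det(I - K) = 0, i.e. 1 ∈ sigma(K)). (I - K) x = y is solvable iff y ⊥ ker((I - K)^*) = span{(14, 2, 3)}, i.e. iff 14y_1 + 2y_2 + 3y_3 = 0. When solvable, the solutions are x = y + c·(1, -2, -3), c arbitrary (ker(I - K) = span{(1, -2, -3)}, dimension 1).

K has rank 1, so it is an outer product K = u v^T: every row of K is a multiple of one row vector. Reading off the entries, u = (1, -2, -3) and v = (14, 2, 3) (row i of K equals u_i·v^T). A rank-one matrix u v^T satisfies K u = u (v·u) and kills the (2)-dimensional subspace v^⊥, so its characteristic polynomial is lambda^2 (lambda - v·u) with v·u = tr K = 1. Hence the eigenvalues of I - K are 1 (multiplicity 2) and 1 - (1) = 0, so det(I - K) = 0. (Direct check: I - K =
[[-13, -2, -3],
 [28, 5, 6],
 [42, 6, 10]]
has determinant 0.) So 1 is an eigenvalue of K and (I - K) is not invertible. The finite-dimensional Fredholm alternative says: either (I - K) is invertible, or ker(I - K) ≠ {0} and then range(I - K) = ker((I - K)^*)^⊥, with dim ker(I - K) = dim ker((I - K)^*). We are in the second case, so we need both kernels. Kernel of I - K: (I - K) u = u - u (v·u) = u - u = 0, so ker(I - K) = span{u} = span{(1, -2, -3)} (it is exactly 1-dimensional because rank(I - K) = 2). Kernel of the adjoint: K is real, so (I - K)^* = I - K^T = I - v u^T, and (I - v u^T) v = v - v (u·v) = 0; hence ker((I - K)^*) = span{v} = span{(14, 2, 3)}. Therefore (I - K) x = y is solvable iff <y, v> = 0, i.e. iff 14y_1 + 2y_2 + 3y_3 = 0. When this holds, K y = u (v·y) = 0, so (I - K) y = y and x = y is a particular solution; the full solution set is the line x = y + c·u = y + c·(1, -2, -3), c ∈ C.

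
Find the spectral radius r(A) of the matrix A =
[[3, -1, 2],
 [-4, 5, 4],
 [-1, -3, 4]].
r(A) ≈ 5.57

The eigenvalues of A are the roots of its characteristic polynomial. With M = A (coefficients from the trace, the sum of principal 2x2 minors, and det A):
  p(λ) = det(λ I - M) = λ^3 - 12λ^2 + 57λ - 118.
No integer candidate from the rational root theorem (±divisors of 118) is a root, so the roots are irrational. The cubic discriminant is Δ = -11664 < 0, so there is one real root and a complex-conjugate pair. p(5) = -8 and p(6) = 8 have opposite signs, so a root lies in (5, 6); Newton's method refines it to λ ≈ 5.57. Dividing out (λ - (5.57)) leaves approximately λ^2 - 6.43λ + 21.1849. For λ^2 - 6.43λ + 21.1849 the discriminant is -43.3948. It is negative, so the remaining roots are the complex-conjugate pair λ ≈ 3.215 ± 3.2937i. Their product equals the constant term, so |λ|^2 ≈ 21.1849 and |λ| ≈ 4.6027.
Thus the eigenvalues (to 4 decimals) are 5.57 (modulus 5.57); 3.215 ± 3.2937i (modulus 4.6027). The spectral radius is the largest modulus: r(A) ≈ 5.57. (Cross-check: r(A) ≤ ||A||_2 ≈ 7.6915; equality holds whenever A is normal, though it can also hold for some non-normal A.)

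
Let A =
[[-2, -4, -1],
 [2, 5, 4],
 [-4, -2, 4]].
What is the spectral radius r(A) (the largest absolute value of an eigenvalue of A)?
r(A) ≈ 5.1943

The eigenvalues of A are the roots of its characteristic polynomial. With M = A (coefficients from the trace, the sum of principal 2x2 minors, and det A):
  p(λ) = det(λ I - M) = λ^3 - 7λ^2 + 14λ - 24.
No integer candidate from the rational root theorem (±divisors of 24) is a root, so the roots are irrational. The cubic discriminant is Δ = -7516 < 0, so there is one real root and a complex-conjugate pair. p(5) = -4 and p(6) = 24 have opposite signs, so a root lies in (5, 6); Newton's method refines it to λ ≈ 5.1943. Dividing out (λ - (5.1943)) leaves approximately λ^2 - 1.8057λ + 4.6205. For λ^2 - 1.8057λ + 4.6205 the discriminant is -15.2212. It is negative, so the remaining roots are the complex-conjugate pair λ ≈ 0.9029 ± 1.9507i. Their product equals the constant term, so |λ|^2 ≈ 4.6205 and |λ| ≈ 2.1495.
Thus the eigenvalues (to 4 decimals) are 5.1943 (modulus 5.1943); 0.9029 ± 1.9507i (modulus 2.1495). The spectral radius is the largest modulus: r(A) ≈ 5.1943. (Cross-check: r(A) ≤ ||A||_2 ≈ 8.1153; equality holds whenever A is normal, though it can also hold for some non-normal A.)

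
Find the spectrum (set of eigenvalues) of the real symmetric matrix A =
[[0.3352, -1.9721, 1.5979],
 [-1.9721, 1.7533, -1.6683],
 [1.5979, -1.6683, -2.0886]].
sigma(A) ≈ {-3, -1, 4}

A is real symmetric, so its spectrum consists of real eigenvalues. Expanding the characteristic polynomial of the displayed matrix gives
  det(λ I - A) = p(λ) = λ^3 + (0)λ^2 + (-13)λ + (-12).
Solving p(λ) = 0 yields eigenvalues ≈ -3, -1, 4. (A is shown rounded to 4 decimals, so these recover the underlying integer eigenvalues to within that precision.)
Verification: the trace of A = 0 equals the sum of eigenvalues 0, and det(A) ≈ 12.0002 matches the eigenvalue product 12.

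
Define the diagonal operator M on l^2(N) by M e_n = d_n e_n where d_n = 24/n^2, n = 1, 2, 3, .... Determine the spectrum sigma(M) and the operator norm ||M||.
sigma(M) = {24/n^2 : n ≥ 1} ∪ {0}; ||M|| = 24

A bounded diagonal operator on l^2 with diagonal entries d_n has spectrum equal to the closure of {d_n : n ≥ 1}: every d_n is an eigenvalue (with eigenvector e_n), so {d_n} ⊂ sigma(M); the spectrum is closed, so its closure is too; and for lambda not in the closure, (M - lambda I) has bounded inverse (the diagonal entries 1/(d_n - lambda) are bounded). For our sequence d_n = 24/n^2, n = 1, 2, 3, ...:
  - {d_n} = {24/n^2 : n ≥ 1}; the only limit point is 0
  - closure = {24/n^2 : n ≥ 1} ∪ {0}
For the norm: a diagonal operator has ||M|| = sup_n |d_n|. Here d_n = 24/n^2 is positive and decreasing, so sup_n |d_n| = d_1 = 24. So ||M|| = 24.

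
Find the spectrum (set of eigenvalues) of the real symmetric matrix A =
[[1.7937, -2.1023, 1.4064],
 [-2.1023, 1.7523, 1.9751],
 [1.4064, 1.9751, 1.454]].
sigma(A) ≈ {-2, 3, 4}

A is real symmetric, so its spectrum consists of real eigenvalues. Expanding the characteristic polynomial of the displayed matrix gives
  det(λ I - A) = p(λ) = λ^3 + (-5)λ^2 + (-2)λ + (23.9988).
Solving p(λ) = 0 yields eigenvalues ≈ -2, 3, 4. (A is shown rounded to 4 decimals, so these recover the underlying integer eigenvalues to within that precision.)
Verification: the trace of A = 5 equals the sum of eigenvalues 5, and det(A) ≈ -23.9988 matches the eigenvalue product -24.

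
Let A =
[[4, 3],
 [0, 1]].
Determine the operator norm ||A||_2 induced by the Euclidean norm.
||A||_2 = sqrt((26 + sqrt(612))/2) ≈ 5.0368 (= sqrt(largest eigenvalue of A^T A))

||A||_2 = sigma_max(A) = sqrt(lambda_max(A^T A)). Form the symmetric matrix M = A^T A =
[[16, 12],
 [12, 10]].
Its characteristic polynomial (trace, determinant of M give the coefficients) is
  p(λ) = det(λ I - M) = λ^2 - 26λ + 16.
For λ^2 - 26λ + 16 the discriminant is 612. It is nonnegative but not a perfect square, so the roots are real and irrational: λ = (26 ± sqrt(612))/2 ≈ 25.3693, 0.6307.
So the eigenvalues of A^T A are ≈ 0.6307, 25.3693 (all ≥ 0, as they must be for A^T A). The largest is λ_max = (26 + sqrt(612))/2 ≈ 25.3693, hence ||A||_2 = sqrt(λ_max) = sqrt((26 + sqrt(612))/2) ≈ 5.0368.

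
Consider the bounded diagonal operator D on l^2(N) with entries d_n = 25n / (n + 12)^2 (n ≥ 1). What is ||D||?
||D|| = 25/48 (attained at n = 12)

For D diagonal, ||D|| = sup_n |d_n|. Treat f(x) = 25x / (x + 12)^2 for real x > 0. By the quotient rule, f'(x) = 25(12 - x)/(x + 12)^3, which is positive for x < 12 and negative for x > 12. So f has a unique maximum at x = 12, and since 12 is a positive integer, the supremum over n ≥ 1 is attained at n = 12: d_12 = 25·12/(12 + 12)^2 = 25·12/576 = 25/48. Hence ||D|| = 25/48.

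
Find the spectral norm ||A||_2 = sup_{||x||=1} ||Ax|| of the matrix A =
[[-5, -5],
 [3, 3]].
||A||_2 = sqrt(68) ≈ 8.2462 (= sqrt(largest eigenvalue of A^T A))

||A||_2 = sigma_max(A) = sqrt(lambda_max(A^T A)). Form the symmetric matrix M = A^T A =
[[34, 34],
 [34, 34]].
Its characteristic polynomial (trace, determinant of M give the coefficients) is
  p(λ) = det(λ I - M) = λ^2 - 68λ.
For λ^2 - 68λ the discriminant is 4624. It is a perfect square (68^2), so the roots are rational: λ = (68 ± 68)/2 = 68, 0.
So the eigenvalues of A^T A are ≈ 0, 68 (all ≥ 0, as they must be for A^T A). The largest is λ_max = 68, hence ||A||_2 = sqrt(λ_max) = sqrt(68) ≈ 8.2462.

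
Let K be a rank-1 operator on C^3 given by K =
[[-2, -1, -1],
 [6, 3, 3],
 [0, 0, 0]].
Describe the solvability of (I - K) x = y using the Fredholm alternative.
(I - K) is singular (det(I - K) = 0, i.e. 1 ∈ sigma(K)). (I - K) x = y is solvable iff y ⊥ ker((I - K)^*) = span{(-2, -1, -1)}, i.e. iff -2y_1 - y_2 - y_3 = 0. When solvable, the solutions are x = y + c·(1, -3, 0), c arbitrary (ker(I - K) = span{(1, -3, 0)}, dimension 1).

K has rank 1, so it is an outer product K = u v^T: every row of K is a multiple of one row vector. Reading off the entries, u = (1, -3, 0) and v = (-2, -1, -1) (row i of K equals u_i·v^T). A rank-one matrix u v^T satisfies K u = u (v·u) and kills the (2)-dimensional subspace v^⊥, so its characteristic polynomial is lambda^2 (lambda - v·u) with v·u = tr K = 1. Hence the eigenvalues of I - K are 1 (multiplicity 2) and 1 - (1) = 0, so det(I - K) = 0. (Direct check: I - K =
[[3, 1, 1],
 [-6, -2, -3],
 [0, 0, 1]]
has determinant 0.) So 1 is an eigenvalue of K and (I - K) is not invertible. The finite-dimensional Fredholm alternative says: either (I - K) is invertible, or ker(I - K) ≠ {0} and then range(I - K) = ker((I - K)^*)^⊥, with dim ker(I - K) = dim ker((I - K)^*). We are in the second case, so we need both kernels. Kernel of I - K: (I - K) u = u - u (v·u) = u - u = 0, so ker(I - K) = span{u} = span{(1, -3, 0)} (it is exactly 1-dimensional because rank(I - K) = 2). Kernel of the adjoint: K is real, so (I - K)^* = I - K^T = I - v u^T, and (I - v u^T) v = v - v (u·v) = 0; hence ker((I - K)^*) = span{v} = span{(-2, -1, -1)}. Therefore (I - K) x = y is solvable iff <y, v> = 0, i.e. iff -2y_1 - y_2 - y_3 = 0. When this holds, K y = u (v·y) = 0, so (I - K) y = y and x = y is a particular solution; the full solution set is the line x = y + c·u = y + c·(1, -3, 0), c ∈ C.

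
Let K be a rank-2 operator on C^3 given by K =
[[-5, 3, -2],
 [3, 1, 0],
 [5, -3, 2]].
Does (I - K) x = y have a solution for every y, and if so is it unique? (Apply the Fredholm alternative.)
(I - K) is invertible (det(I - K) = -9 ≠ 0), so for every y in C^3 the equation (I - K) x = y has a unique solution.

K has rank 2 and factors as K = U V^T = u1 v1^T + u2 v2^T with u1 = (-1, 1, 1), v1 = (2, 3, -1), u2 = (3, -1, -3), v2 = (-1, 2, -1) (multiplying out reproduces the displayed K). The nonzero eigenvalues of U V^T coincide with those of the 2 x 2 matrix G = V^T U = [[v1·u1, v1·u2], [v2·u1, v2·u2]] = [[0, 6], [2, -2]], and by the Sylvester determinant identity det(I_3 - U V^T) = det(I_2 - V^T U) = det([[1, -6], [-2, 3]]) = (1)(3) - (-6)(-2) = -9. (Direct check: I - K =
[[6, -3, 2],
 [-3, 0, 0],
 [-5, 3, -1]]
has determinant -9.) The finite-dimensional Fredholm alternative says: either (I - K) is invertible, or ker(I - K) ≠ {0} and then range(I - K) = ker((I - K)^*)^⊥, with dim ker(I - K) = dim ker((I - K)^*). Since det(I - K) ≠ 0, 1 is not an eigenvalue of K and ker(I - K) = {0}, so we are in the first case: for every y there is a unique x = (I - K)^(-1) y. (Explicitly, by the Woodbury identity, (I - U V^T)^(-1) = I + U (I_2 - G)^(-1) V^T.)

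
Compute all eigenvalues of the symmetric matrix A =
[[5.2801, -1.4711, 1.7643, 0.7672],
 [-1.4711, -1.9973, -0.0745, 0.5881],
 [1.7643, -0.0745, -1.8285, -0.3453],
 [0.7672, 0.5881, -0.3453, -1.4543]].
sigma(A) ≈ {-3, -2, -1, 6}

A is real symmetric, so its spectrum consists of real eigenvalues. Expanding the characteristic polynomial of the displayed matrix gives
  det(λ I - A) = p(λ) = λ^4 + (0)λ^3 + (-25)λ^2 + (-59.9983)λ + (-35.9983).
Solving p(λ) = 0 yields eigenvalues ≈ -3, -2, -1, 6. (A is shown rounded to 4 decimals, so these recover the underlying integer eigenvalues to within that precision.)
Verification: the trace of A = 0 equals the sum of eigenvalues 0, and det(A) ≈ -35.9983 matches the eigenvalue product -36.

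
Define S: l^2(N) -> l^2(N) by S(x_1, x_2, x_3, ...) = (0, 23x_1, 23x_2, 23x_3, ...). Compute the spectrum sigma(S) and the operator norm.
sigma(S) = closed disk {z in C : |z| ≤ 23}; ||S|| = 23

Note S = 23·U where U is the unit right shift (U x)_k = x_{k-1} (with x_0 := 0); so ||S|| = 23||U|| and sigma(S) = 23·sigma(U). ||S x||^2 = sum_{k≥1} |23x_k|^2 = 529||x||^2, so ||S|| = 23 and sigma(S) ⊂ {|z| ≤ 23}. For any |lambda| < 23, the equation (S - lambda I) x = 0 forces x_1 = 0, then 23x_k = lambda x_{k+1} ⇒ x = 0, so S has no eigenvalues. But (S - lambda I) is not surjective for |lambda| < 23: solving (S - lambda I) x = e_1 would require x_n proportional to (lambda/23)^(-n), which is not in l^2. So every |lambda| < 23 lies in the residual spectrum. The boundary |lambda| = 23 is in the approximate point spectrum (the spectrum is closed). Hence sigma(S) is the closed disk of radius 23.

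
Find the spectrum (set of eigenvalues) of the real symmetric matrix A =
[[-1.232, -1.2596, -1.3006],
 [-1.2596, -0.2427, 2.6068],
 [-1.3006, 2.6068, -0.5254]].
sigma(A) ≈ {-3, -2, 3}

A is real symmetric, so its spectrum consists of real eigenvalues. Expanding the characteristic polynomial of the displayed matrix gives
  det(λ I - A) = p(λ) = λ^3 + (2)λ^2 + (-9)λ + (-18).
Solving p(λ) = 0 yields eigenvalues ≈ -3, -2, 3. (A is shown rounded to 4 decimals, so these recover the underlying integer eigenvalues to within that precision.)
Verification: the trace of A = -2 equals the sum of eigenvalues -2, and det(A) ≈ 18.0001 matches the eigenvalue product 18.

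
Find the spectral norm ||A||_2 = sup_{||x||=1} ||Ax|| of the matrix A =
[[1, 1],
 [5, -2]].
||A||_2 = sqrt((31 + sqrt(765))/2) ≈ 5.4157 (= sqrt(largest eigenvalue of A^T A))

||A||_2 = sigma_max(A) = sqrt(lambda_max(A^T A)). Form the symmetric matrix M = A^T A =
[[26, -9],
 [-9, 5]].
Its characteristic polynomial (trace, determinant of M give the coefficients) is
  p(λ) = det(λ I - M) = λ^2 - 31λ + 49.
For λ^2 - 31λ + 49 the discriminant is 765. It is nonnegative but not a perfect square, so the roots are real and irrational: λ = (31 ± sqrt(765))/2 ≈ 29.3293, 1.6707.
So the eigenvalues of A^T A are ≈ 1.6707, 29.3293 (all ≥ 0, as they must be for A^T A). The largest is λ_max = (31 + sqrt(765))/2 ≈ 29.3293, hence ||A||_2 = sqrt(λ_max) = sqrt((31 + sqrt(765))/2) ≈ 5.4157.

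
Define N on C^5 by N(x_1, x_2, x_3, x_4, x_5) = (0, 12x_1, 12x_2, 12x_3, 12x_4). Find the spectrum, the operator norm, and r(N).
sigma(N) = {0}; ||N|| = 12; r(N) = 0. (N is nilpotent with N^5 = 0.)

On C^5, N is a strictly lower-triangular matrix with 12 on the subdiagonal and zeros elsewhere, so its characteristic polynomial is lambda^5 and every eigenvalue is 0: sigma(N) = {0}. For the operator norm, N e_i = 12e_{i+1} for i = 1, ..., 4 and N e_5 = 0, so the singular values of N are 12 (with multiplicity 4) and 0; hence ||N|| = 12. The spectral radius r(N) = max|lambda| = 0. Note ||N|| > r(N) — characteristic of non-normal nilpotent operators. Indeed N^5 = 0.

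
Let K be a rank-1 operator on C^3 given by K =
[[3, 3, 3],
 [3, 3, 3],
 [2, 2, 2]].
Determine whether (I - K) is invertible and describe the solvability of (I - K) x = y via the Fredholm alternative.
(I - K) is invertible (det(I - K) = -7 ≠ 0), so for every y in C^3 the equation (I - K) x = y has a unique solution.

K has rank 1, so it is an outer product K = u v^T: every row of K is a multiple of one row vector. Reading off the entries, u = (-3, -3, -2) and v = (-1, -1, -1) (row i of K equals u_i·v^T). A rank-one matrix u v^T satisfies K u = u (v·u) and kills the (2)-dimensional subspace v^⊥, so its characteristic polynomial is lambda^2 (lambda - v·u) with v·u = tr K = 8. Hence the eigenvalues of I - K are 1 (multiplicity 2) and 1 - (8) = -7, so det(I - K) = -7. (Direct check: I - K =
[[-2, -3, -3],
 [-3, -2, -3],
 [-2, -2, -1]]
has determinant -7.) The finite-dimensional Fredholm alternative says: either (I - K) is invertible, or ker(I - K) ≠ {0} and then range(I - K) = ker((I - K)^*)^⊥, with dim ker(I - K) = dim ker((I - K)^*). Since det(I - K) ≠ 0, 1 is not an eigenvalue of K and ker(I - K) = {0}, so we are in the first case: for every y there is a unique x = (I - K)^(-1) y. Explicitly, by the Sherman–Morrison formula, (I - u v^T)^(-1) = I + u v^T/(1 - v·u), i.e. (I - K)^(-1) = I + K/(-7).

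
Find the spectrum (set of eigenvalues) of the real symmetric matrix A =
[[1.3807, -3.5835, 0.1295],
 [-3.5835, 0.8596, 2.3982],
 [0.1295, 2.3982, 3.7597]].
sigma(A) ≈ {-3, 3, 6}

A is real symmetric, so its spectrum consists of real eigenvalues. Expanding the characteristic polynomial of the displayed matrix gives
  det(λ I - A) = p(λ) = λ^3 + (-6)λ^2 + (-9)λ + (54).
Solving p(λ) = 0 yields eigenvalues ≈ -3, 3, 6. (A is shown rounded to 4 decimals, so these recover the underlying integer eigenvalues to within that precision.)
Verification: the trace of A = 6 equals the sum of eigenvalues 6, and det(A) ≈ -53.9990 matches the eigenvalue product -54.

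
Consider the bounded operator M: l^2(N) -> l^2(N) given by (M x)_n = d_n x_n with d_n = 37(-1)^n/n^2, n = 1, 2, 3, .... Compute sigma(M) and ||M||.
sigma(M) = {37(-1)^n/n^2 : n ≥ 1} ∪ {0}; ||M|| = 37

A bounded diagonal operator on l^2 with diagonal entries d_n has spectrum equal to the closure of {d_n : n ≥ 1}: every d_n is an eigenvalue (with eigenvector e_n), so {d_n} ⊂ sigma(M); the spectrum is closed, so its closure is too; and for lambda not in the closure, (M - lambda I) has bounded inverse (the diagonal entries 1/(d_n - lambda) are bounded). For our sequence d_n = 37(-1)^n/n^2, n = 1, 2, 3, ...:
  - {d_n} = {37(-1)^n/n^2 : n ≥ 1}; the only limit point is 0
  - closure = {37(-1)^n/n^2 : n ≥ 1} ∪ {0}
For the norm: a diagonal operator has ||M|| = sup_n |d_n|. Here |d_n| = 37/n^2 is decreasing, so sup_n |d_n| = |d_1| = 37. So ||M|| = 37.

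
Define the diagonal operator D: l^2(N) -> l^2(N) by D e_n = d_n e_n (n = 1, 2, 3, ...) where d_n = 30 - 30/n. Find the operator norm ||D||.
||D|| = 30

For a diagonal operator on l^2 with entries d_n, ||D|| = sup_n |d_n|. Here d_1 = 0, d_2 = 15, ..., and d_n = 30 - 30/n increases monotonically toward 30. All terms lie in [0, 30), so |d_n| = d_n and the supremum is the limit 30, which is not attained by any individual d_n. Hence ||D|| = 30.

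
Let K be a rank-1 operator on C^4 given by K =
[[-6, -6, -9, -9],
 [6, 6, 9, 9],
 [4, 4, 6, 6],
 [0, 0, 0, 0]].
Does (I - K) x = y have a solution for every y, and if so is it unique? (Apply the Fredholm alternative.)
(I - K) is invertible (det(I - K) = -5 ≠ 0), so for every y in C^4 the equation (I - K) x = y has a unique solution.

K has rank 1, so it is an outer product K = u v^T: every row of K is a multiple of one row vector. Reading off the entries, u = (-3, 3, 2, 0) and v = (2, 2, 3, 3) (row i of K equals u_i·v^T). A rank-one matrix u v^T satisfies K u = u (v·u) and kills the (3)-dimensional subspace v^⊥, so its characteristic polynomial is lambda^3 (lambda - v·u) with v·u = tr K = 6. Hence the eigenvalues of I - K are 1 (multiplicity 3) and 1 - (6) = -5, so det(I - K) = -5. (Direct check: I - K =
[[7, 6, 9, 9],
 [-6, -5, -9, -9],
 [-4, -4, -5, -6],
 [0, 0, 0, 1]]
has determinant -5.) The finite-dimensional Fredholm alternative says: either (I - K) is invertible, or ker(I - K) ≠ {0} and then range(I - K) = ker((I - K)^*)^⊥, with dim ker(I - K) = dim ker((I - K)^*). Since det(I - K) ≠ 0, 1 is not an eigenvalue of K and ker(I - K) = {0}, so we are in the first case: for every y there is a unique x = (I - K)^(-1) y. Explicitly, by the Sherman–Morrison formula, (I - u v^T)^(-1) = I + u v^T/(1 - v·u), i.e. (I - K)^(-1) = I + K/(-5).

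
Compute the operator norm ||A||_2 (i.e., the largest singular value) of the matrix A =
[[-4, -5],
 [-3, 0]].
||A||_2 = sqrt(45) ≈ 6.7082 (= sqrt(largest eigenvalue of A^T A))

||A||_2 = sigma_max(A) = sqrt(lambda_max(A^T A)). Form the symmetric matrix M = A^T A =
[[25, 20],
 [20, 25]].
Its characteristic polynomial (trace, determinant of M give the coefficients) is
  p(λ) = det(λ I - M) = λ^2 - 50λ + 225.
For λ^2 - 50λ + 225 the discriminant is 1600. It is a perfect square (40^2), so the roots are rational: λ = (50 ± 40)/2 = 45, 5.
So the eigenvalues of A^T A are ≈ 5, 45 (all ≥ 0, as they must be for A^T A). The largest is λ_max = 45, hence ||A||_2 = sqrt(λ_max) = sqrt(45) ≈ 6.7082.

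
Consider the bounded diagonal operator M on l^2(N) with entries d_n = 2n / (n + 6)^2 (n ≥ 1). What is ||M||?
||M|| = 1/12 (attained at n = 6)

For M diagonal, ||M|| = sup_n |d_n|. Treat f(x) = 2x / (x + 6)^2 for real x > 0. By the quotient rule, f'(x) = 2(6 - x)/(x + 6)^3, which is positive for x < 6 and negative for x > 6. So f has a unique maximum at x = 6, and since 6 is a positive integer, the supremum over n ≥ 1 is attained at n = 6: d_6 = 2·6/(6 + 6)^2 = 2·6/144 = 1/12. Hence ||M|| = 1/12.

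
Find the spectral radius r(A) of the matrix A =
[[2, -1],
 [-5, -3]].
r(A) = (1 + sqrt(45))/2 ≈ 3.8541

The eigenvalues of A are the roots of its characteristic polynomial. With M = A (coefficients from the trace and determinant):
  p(λ) = det(λ I - M) = λ^2 + λ - 11.
For λ^2 + λ - 11 the discriminant is 45. It is nonnegative but not a perfect square, so the roots are real and irrational: λ = (-1 ± sqrt(45))/2 ≈ 2.8541, -3.8541.
Thus the eigenvalues (to 4 decimals) are 2.8541 (modulus 2.8541); -3.8541 (modulus 3.8541). The spectral radius is the largest modulus: r(A) = (1 + sqrt(45))/2 ≈ 3.8541. (Cross-check: r(A) ≤ ||A||_2 ≈ 5.9667; equality holds whenever A is normal, though it can also hold for some non-normal A.)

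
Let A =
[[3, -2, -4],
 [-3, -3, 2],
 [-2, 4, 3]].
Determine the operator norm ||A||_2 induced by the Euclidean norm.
||A||_2 ≈ 7.5364 (= sqrt(largest eigenvalue of A^T A))

||A||_2 = sigma_max(A) = sqrt(lambda_max(A^T A)). Form the symmetric matrix M = A^T A =
[[22, -5, -24],
 [-5, 29, 14],
 [-24, 14, 29]].
Its characteristic polynomial (trace, sum of principal 2x2 minors, determinant of M give the coefficients) is
  p(λ) = det(λ I - M) = λ^3 - 80λ^2 + 1320λ - 121.
No integer candidate from the rational root theorem (±divisors of 121) is a root, so the roots are irrational. The cubic discriminant is Δ = 1933281493 > 0, so there are three distinct real roots. p(0) = -121 and p(1) = 1120 have opposite signs, so a root lies in (0, 1); Newton's method refines it to λ ≈ 0.0922. p(23) = 86 and p(24) = -697 have opposite signs, so a root lies in (23, 24); Newton's method refines it to λ ≈ 23.1111. p(56) = -1465 and p(57) = 392 have opposite signs, so a root lies in (56, 57); Newton's method refines it to λ ≈ 56.7967. Check (Vieta): the three roots sum to 80, matching tr M = 80.
So the eigenvalues of A^T A are ≈ 0.0922, 23.1111, 56.7967 (all ≥ 0, as they must be for A^T A). The largest is λ_max ≈ 56.7967, hence ||A||_2 = sqrt(λ_max) ≈ 7.5364.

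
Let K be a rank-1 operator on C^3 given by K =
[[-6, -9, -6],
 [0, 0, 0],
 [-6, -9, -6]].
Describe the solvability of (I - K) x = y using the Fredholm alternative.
(I - K) is invertible (det(I - K) = 13 ≠ 0), so for every y in C^3 the equation (I - K) x = y has a unique solution.

K has rank 1, so it is an outer product K = u v^T: every row of K is a multiple of one row vector. Reading off the entries, u = (-3, 0, -3) and v = (2, 3, 2) (row i of K equals u_i·v^T). A rank-one matrix u v^T satisfies K u = u (v·u) and kills the (2)-dimensional subspace v^⊥, so its characteristic polynomial is lambda^2 (lambda - v·u) with v·u = tr K = -12. Hence the eigenvalues of I - K are 1 (multiplicity 2) and 1 - (-12) = 13, so det(I - K) = 13. (Direct check: I - K =
[[7, 9, 6],
 [0, 1, 0],
 [6, 9, 7]]
has determinant 13.) The finite-dimensional Fredholm alternative says: either (I - K) is invertible, or ker(I - K) ≠ {0} and then range(I - K) = ker((I - K)^*)^⊥, with dim ker(I - K) = dim ker((I - K)^*). Since det(I - K) ≠ 0, 1 is not an eigenvalue of K and ker(I - K) = {0}, so we are in the first case: for every y there is a unique x = (I - K)^(-1) y. Explicitly, by the Sherman–Morrison formula, (I - u v^T)^(-1) = I + u v^T/(1 - v·u), i.e. (I - K)^(-1) = I + K/(13).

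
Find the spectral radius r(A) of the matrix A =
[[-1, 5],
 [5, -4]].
r(A) = (5 + sqrt(109))/2 ≈ 7.7202

The eigenvalues of A are the roots of its characteristic polynomial. With M = A (coefficients from the trace and determinant):
  p(λ) = det(λ I - M) = λ^2 + 5λ - 21.
For λ^2 + 5λ - 21 the discriminant is 109. It is nonnegative but not a perfect square, so the roots are real and irrational: λ = (-5 ± sqrt(109))/2 ≈ 2.7202, -7.7202.
Thus the eigenvalues (to 4 decimals) are 2.7202 (modulus 2.7202); -7.7202 (modulus 7.7202). The spectral radius is the largest modulus: r(A) = (5 + sqrt(109))/2 ≈ 7.7202. (Cross-check: r(A) ≤ ||A||_2 ≈ 7.7202; equality holds whenever A is normal, though it can also hold for some non-normal A.)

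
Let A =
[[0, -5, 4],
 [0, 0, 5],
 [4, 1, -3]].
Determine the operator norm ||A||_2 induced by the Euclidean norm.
||A||_2 ≈ 8.1816 (= sqrt(largest eigenvalue of A^T A))

||A||_2 = sigma_max(A) = sqrt(lambda_max(A^T A)). Form the symmetric matrix M = A^T A =
[[16, 4, -12],
 [4, 26, -23],
 [-12, -23, 50]].
Its characteristic polynomial (trace, sum of principal 2x2 minors, determinant of M give the coefficients) is
  p(λ) = det(λ I - M) = λ^3 - 92λ^2 + 1827λ - 10000.
No integer candidate from the rational root theorem (±divisors of 10000) is a root, so the roots are irrational. The cubic discriminant is Δ = 266245924 > 0, so there are three distinct real roots. p(9) = -280 and p(10) = 70 have opposite signs, so a root lies in (9, 10); Newton's method refines it to λ ≈ 9.7678. p(15) = 80 and p(16) = -224 have opposite signs, so a root lies in (15, 16); Newton's method refines it to λ ≈ 15.2944. p(66) = -2674 and p(67) = 184 have opposite signs, so a root lies in (66, 67); Newton's method refines it to λ ≈ 66.9378. Check (Vieta): the three roots sum to 92, matching tr M = 92.
So the eigenvalues of A^T A are ≈ 9.7678, 15.2944, 66.9378 (all ≥ 0, as they must be for A^T A). The largest is λ_max ≈ 66.9378, hence ||A||_2 = sqrt(λ_max) ≈ 8.1816.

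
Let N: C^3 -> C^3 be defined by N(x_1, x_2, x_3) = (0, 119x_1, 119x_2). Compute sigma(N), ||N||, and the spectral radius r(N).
sigma(N) = {0}; ||N|| = 119; r(N) = 0. (N is nilpotent with N^3 = 0.)

On C^3, N is a strictly lower-triangular matrix with 119 on the subdiagonal and zeros elsewhere, so its characteristic polynomial is lambda^3 and every eigenvalue is 0: sigma(N) = {0}. For the operator norm, N e_i = 119e_{i+1} for i = 1, ..., 2 and N e_3 = 0, so the singular values of N are 119 (with multiplicity 2) and 0; hence ||N|| = 119. The spectral radius r(N) = max|lambda| = 0. Note ||N|| > r(N) — characteristic of non-normal nilpotent operators. Indeed N^3 = 0.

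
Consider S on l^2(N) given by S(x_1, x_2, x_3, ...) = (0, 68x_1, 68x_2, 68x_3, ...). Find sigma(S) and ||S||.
sigma(S) = closed disk {z in C : |z| ≤ 68}; ||S|| = 68

Note S = 68·U where U is the unit right shift (U x)_k = x_{k-1} (with x_0 := 0); so ||S|| = 68||U|| and sigma(S) = 68·sigma(U). ||S x||^2 = sum_{k≥1} |68x_k|^2 = 4624||x||^2, so ||S|| = 68 and sigma(S) ⊂ {|z| ≤ 68}. For any |lambda| < 68, the equation (S - lambda I) x = 0 forces x_1 = 0, then 68x_k = lambda x_{k+1} ⇒ x = 0, so S has no eigenvalues. But (S - lambda I) is not surjective for |lambda| < 68: solving (S - lambda I) x = e_1 would require x_n proportional to (lambda/68)^(-n), which is not in l^2. So every |lambda| < 68 lies in the residual spectrum. The boundary |lambda| = 68 is in the approximate point spectrum (the spectrum is closed). Hence sigma(S) is the closed disk of radius 68.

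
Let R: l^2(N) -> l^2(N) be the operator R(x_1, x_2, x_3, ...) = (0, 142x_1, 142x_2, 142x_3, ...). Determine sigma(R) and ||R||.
sigma(R) = closed disk {z in C : |z| ≤ 142}; ||R|| = 142

Note R = 142·U where U is the unit right shift (U x)_k = x_{k-1} (with x_0 := 0); so ||R|| = 142||U|| and sigma(R) = 142·sigma(U). ||R x||^2 = sum_{k≥1} |142x_k|^2 = 20164||x||^2, so ||R|| = 142 and sigma(R) ⊂ {|z| ≤ 142}. For any |lambda| < 142, the equation (R - lambda I) x = 0 forces x_1 = 0, then 142x_k = lambda x_{k+1} ⇒ x = 0, so R has no eigenvalues. But (R - lambda I) is not surjective for |lambda| < 142: solving (R - lambda I) x = e_1 would require x_n proportional to (lambda/142)^(-n), which is not in l^2. So every |lambda| < 142 lies in the residual spectrum. The boundary |lambda| = 142 is in the approximate point spectrum (the spectrum is closed). Hence sigma(R) is the closed disk of radius 142.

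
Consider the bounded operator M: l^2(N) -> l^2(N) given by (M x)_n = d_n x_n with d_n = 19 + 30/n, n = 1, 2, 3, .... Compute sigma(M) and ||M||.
sigma(M) = {19 + 30/n : n ≥ 1} ∪ {19}; ||M|| = 49

A bounded diagonal operator on l^2 with diagonal entries d_n has spectrum equal to the closure of {d_n : n ≥ 1}: every d_n is an eigenvalue (with eigenvector e_n), so {d_n} ⊂ sigma(M); the spectrum is closed, so its closure is too; and for lambda not in the closure, (M - lambda I) has bounded inverse (the diagonal entries 1/(d_n - lambda) are bounded). For our sequence d_n = 19 + 30/n, n = 1, 2, 3, ...:
  - {d_n} = {19 + 30/n : n ≥ 1}; the only limit point is 19
  - closure = {19 + 30/n : n ≥ 1} ∪ {19}
For the norm: a diagonal operator has ||M|| = sup_n |d_n|. Here d_n = 19 + 30/n is positive and decreasing, so sup_n |d_n| = d_1 = 19 + 30 = 49. So ||M|| = 49.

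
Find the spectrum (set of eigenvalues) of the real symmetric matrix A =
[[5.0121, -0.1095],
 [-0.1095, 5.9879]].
sigma(A) ≈ {5, 6}

A is real symmetric, so its spectrum consists of real eigenvalues. Expanding the characteristic polynomial of the displayed matrix gives
  det(λ I - A) = p(λ) = λ^2 + (-11)λ + (30).
Solving p(λ) = 0 yields eigenvalues ≈ 5, 6. (A is shown rounded to 4 decimals, so these recover the underlying integer eigenvalues to within that precision.)
Verification: the trace of A = 11 equals the sum of eigenvalues 11, and det(A) ≈ 30.0000 matches the eigenvalue product 30.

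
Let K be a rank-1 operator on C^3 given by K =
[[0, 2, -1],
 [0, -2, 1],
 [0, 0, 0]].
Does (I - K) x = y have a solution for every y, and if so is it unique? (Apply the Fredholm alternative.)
(I - K) is invertible (det(I - K) = 3 ≠ 0), so for every y in C^3 the equation (I - K) x = y has a unique solution.

K has rank 1, so it is an outer product K = u v^T: every row of K is a multiple of one row vector. Reading off the entries, u = (-1, 1, 0) and v = (0, -2, 1) (row i of K equals u_i·v^T). A rank-one matrix u v^T satisfies K u = u (v·u) and kills the (2)-dimensional subspace v^⊥, so its characteristic polynomial is lambda^2 (lambda - v·u) with v·u = tr K = -2. Hence the eigenvalues of I - K are 1 (multiplicity 2) and 1 - (-2) = 3, so det(I - K) = 3. (Direct check: I - K =
[[1, -2, 1],
 [0, 3, -1],
 [0, 0, 1]]
has determinant 3.) The finite-dimensional Fredholm alternative says: either (I - K) is invertible, or ker(I - K) ≠ {0} and then range(I - K) = ker((I - K)^*)^⊥, with dim ker(I - K) = dim ker((I - K)^*). Since det(I - K) ≠ 0, 1 is not an eigenvalue of K and ker(I - K) = {0}, so we are in the first case: for every y there is a unique x = (I - K)^(-1) y. Explicitly, by the Sherman–Morrison formula, (I - u v^T)^(-1) = I + u v^T/(1 - v·u), i.e. (I - K)^(-1) = I + K/(3).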